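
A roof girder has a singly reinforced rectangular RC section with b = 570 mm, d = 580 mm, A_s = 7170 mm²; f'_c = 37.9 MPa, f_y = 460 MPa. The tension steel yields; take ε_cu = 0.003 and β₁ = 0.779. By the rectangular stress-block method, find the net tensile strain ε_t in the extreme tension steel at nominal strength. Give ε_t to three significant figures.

a = A_s f_y/(0.85 f'_c b) = 179.62 mm.
β₁ = 0.779, so c = a/β₁ = 179.62/0.779 = 230.58 mm.
From the linear strain diagram with ε_cu = 0.003: ε_t = 0.003 (d − c)/c = 0.003 × (580 − 230.58)/230.58 = 0.00455.
ε_t is between 0.004 and 0.005 — transition zone.

ε_t ≈ 0.00455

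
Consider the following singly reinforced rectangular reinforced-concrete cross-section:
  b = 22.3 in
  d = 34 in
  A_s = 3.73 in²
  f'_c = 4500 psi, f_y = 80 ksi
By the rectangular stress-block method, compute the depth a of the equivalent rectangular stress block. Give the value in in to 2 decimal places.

T = A_s f_y = 3.73 × 80 = 298.4 kips.
a = T/(0.85 f'_c b) = 298.4/(0.85 × 4.5 × 22.3) = 3.50 in.

a ≈ 3.50 in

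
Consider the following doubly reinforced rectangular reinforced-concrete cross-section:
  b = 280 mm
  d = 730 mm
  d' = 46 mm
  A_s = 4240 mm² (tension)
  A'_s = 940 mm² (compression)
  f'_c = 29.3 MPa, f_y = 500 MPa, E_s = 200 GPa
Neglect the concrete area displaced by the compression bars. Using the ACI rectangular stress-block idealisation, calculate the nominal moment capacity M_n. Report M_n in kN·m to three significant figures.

M_n ≈ 1330 kN·m

Assume both tension and compression steel yield.
Net tension couple steel: A_s − A'_s = 3300 mm².
a = (A_s − A'_s) f_y / (0.85 f'_c b) = 1650000/(0.85 × 29.3 × 280) = 236.61 mm.
c = a/β₁ = 236.61/0.841 = 281.34 mm; ε'_s = 0.003(c − d')/c = 0.0025 ≥ f_y/E_s = 0.0025, so compression steel does yield.
M_n = (A_s − A'_s) f_y (d − a/2) + A'_s f_y (d − d') = [1650000 × (730 − 118.305) + 470000 × (730 − 46)] × 10⁻⁶ = 1009.30 + 321.48 = 1330.78 kN·m.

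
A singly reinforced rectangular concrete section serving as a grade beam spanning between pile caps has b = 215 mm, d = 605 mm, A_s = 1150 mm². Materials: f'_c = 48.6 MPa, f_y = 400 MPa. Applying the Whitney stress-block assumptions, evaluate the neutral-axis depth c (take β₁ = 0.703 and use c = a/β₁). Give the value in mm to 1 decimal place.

T = A_s f_y = 1150 × 400 = 460000 N = 460 kN.
Setting C = 0.85 f'_c a b equal to T: a = 460000/(0.85 × 48.6 × 215) = 51.792 mm.
With β₁ = 0.703, c = a/β₁ = 51.792/0.703 = 73.7 mm.

c ≈ 73.7 mm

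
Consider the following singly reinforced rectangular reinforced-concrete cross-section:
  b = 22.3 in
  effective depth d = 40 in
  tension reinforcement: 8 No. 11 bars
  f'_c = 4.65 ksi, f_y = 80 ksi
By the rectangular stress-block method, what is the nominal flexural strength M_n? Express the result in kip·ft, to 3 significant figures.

A_s = 8 × 1.56 = 12.48 in².
T = A_s f_y = 12.48 × 80 = 998.4 kips.
a = T/(0.85 f'_c b) = 998.4/(0.85 × 4.65 × 22.3) = 11.327 in.
M_n = T(d − a/2) = 998.4 × (40 − 5.6635) = 34281.6 kip·in = 34281.6/12 = 2856.80 kip·ft.

M_n ≈ 2860 kip·ft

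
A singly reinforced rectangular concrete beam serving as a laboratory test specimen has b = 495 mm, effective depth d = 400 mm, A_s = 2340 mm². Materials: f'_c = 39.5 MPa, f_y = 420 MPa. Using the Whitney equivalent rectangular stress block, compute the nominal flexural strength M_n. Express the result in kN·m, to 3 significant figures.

M_n ≈ 364 kN·m

T = A_s f_y = 2340 × 420 = 982800 N = 982.8 kN.
From C = T: a = T/(0.85 f'_c b) = 982800/(0.85 × 39.5 × 495) = 59.13 mm.
M_n = T(d − a/2) = 982.8 kN × (400 − 29.565) mm = 364.06 kN·m.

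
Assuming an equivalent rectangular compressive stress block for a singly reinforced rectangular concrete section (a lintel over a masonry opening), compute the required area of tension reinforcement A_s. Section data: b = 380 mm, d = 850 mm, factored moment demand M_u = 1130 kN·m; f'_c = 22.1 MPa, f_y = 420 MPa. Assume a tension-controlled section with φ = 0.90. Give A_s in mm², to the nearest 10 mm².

M_n = M_u/φ = 1130/0.90 = 1255.56 kN·m.
With M_n = 0.85 f'_c a b (d − a/2), solve the quadratic for a:
a = d − √(d² − 2M_n/(0.85 f'_c b)) = 850 − √(850² − 2 × 1255.56×10⁶/(0.85 × 22.1 × 380)) = 241.13 mm.
A_s = 0.85 f'_c a b / f_y = 0.85 × 22.1 × 241.13 × 380 / 420 = 4098.2 mm².

A_s ≈ 4100 mm²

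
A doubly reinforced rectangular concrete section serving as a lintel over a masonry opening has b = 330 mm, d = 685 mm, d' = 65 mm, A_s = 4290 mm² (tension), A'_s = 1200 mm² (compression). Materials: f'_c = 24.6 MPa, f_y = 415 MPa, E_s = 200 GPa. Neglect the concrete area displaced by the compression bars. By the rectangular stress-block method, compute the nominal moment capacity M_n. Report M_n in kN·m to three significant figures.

Assume both tension and compression steel yield.
Net tension couple steel: A_s − A'_s = 3090 mm².
a = (A_s − A'_s) f_y / (0.85 f'_c b) = 1282350/(0.85 × 24.6 × 330) = 185.84 mm.
c = a/β₁ = 185.84/0.85 = 218.64 mm; ε'_s = 0.003(c − d')/c = 0.0021 ≥ f_y/E_s = 0.0021, so compression steel does yield.
M_n = (A_s − A'_s) f_y (d − a/2) + A'_s f_y (d − d') = [1282350 × (685 − 92.92) + 498000 × (685 − 65)] × 10⁻⁶ = 759.25 + 308.76 = 1068.01 kN·m.

M_n ≈ 1070 kN·m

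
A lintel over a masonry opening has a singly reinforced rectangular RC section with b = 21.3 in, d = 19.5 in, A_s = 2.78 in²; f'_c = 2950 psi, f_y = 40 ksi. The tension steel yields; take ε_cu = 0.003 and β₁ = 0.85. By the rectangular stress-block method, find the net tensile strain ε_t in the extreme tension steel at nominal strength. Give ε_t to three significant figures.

a = A_s f_y/(0.85 f'_c b) = 2.082 in.
β₁ = 0.85, so c = a/β₁ = 2.082/0.85 = 2.449 in.
From the linear strain diagram with ε_cu = 0.003: ε_t = 0.003 (d − c)/c = 0.003 × (19.5 − 2.449)/2.449 = 0.0209.
Since ε_t ≥ 0.005, the section is tension-controlled.

ε_t ≈ 0.0209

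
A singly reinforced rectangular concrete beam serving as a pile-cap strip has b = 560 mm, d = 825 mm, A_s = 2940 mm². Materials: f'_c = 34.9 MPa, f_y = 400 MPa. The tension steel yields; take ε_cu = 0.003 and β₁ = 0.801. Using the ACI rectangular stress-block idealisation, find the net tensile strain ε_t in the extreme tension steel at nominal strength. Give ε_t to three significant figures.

a = A_s f_y/(0.85 f'_c b) = 70.79 mm.
β₁ = 0.801, so c = a/β₁ = 70.79/0.801 = 88.38 mm.
From the linear strain diagram with ε_cu = 0.003: ε_t = 0.003 (d − c)/c = 0.003 × (825 − 88.38)/88.38 = 0.0250.
Since ε_t ≥ 0.005, the section is tension-controlled.

ε_t ≈ 0.0250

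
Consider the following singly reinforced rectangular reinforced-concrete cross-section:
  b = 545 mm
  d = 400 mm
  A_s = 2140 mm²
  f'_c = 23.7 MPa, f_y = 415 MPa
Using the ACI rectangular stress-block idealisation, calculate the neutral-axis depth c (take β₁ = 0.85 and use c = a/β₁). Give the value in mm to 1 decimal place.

T = A_s f_y = 2140 × 415 = 888100 N = 888.1 kN.
Setting C = 0.85 f'_c a b equal to T: a = 888100/(0.85 × 23.7 × 545) = 80.891 mm.
With β₁ = 0.85, c = a/β₁ = 80.891/0.85 = 95.2 mm.

c ≈ 95.2 mm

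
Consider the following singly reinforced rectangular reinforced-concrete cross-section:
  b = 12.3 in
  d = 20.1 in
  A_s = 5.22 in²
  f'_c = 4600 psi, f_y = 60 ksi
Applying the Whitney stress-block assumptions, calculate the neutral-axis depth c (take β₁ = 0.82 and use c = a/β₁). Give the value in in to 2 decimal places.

c ≈ 7.94 in

T = A_s f_y = 5.22 × 60 = 313.2 kips.
a = T/(0.85 f'_c b) = 313.2/(0.85 × 4.6 × 12.3) = 6.5124 in.
With β₁ = 0.82, c = a/β₁ = 6.5124/0.82 = 7.94 in.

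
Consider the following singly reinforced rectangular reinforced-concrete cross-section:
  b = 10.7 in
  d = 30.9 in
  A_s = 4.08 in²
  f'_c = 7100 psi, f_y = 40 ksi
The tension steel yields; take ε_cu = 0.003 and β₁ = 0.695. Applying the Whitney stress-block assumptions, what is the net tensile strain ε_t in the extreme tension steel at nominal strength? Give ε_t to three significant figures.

ε_t ≈ 0.0225

a = A_s f_y/(0.85 f'_c b) = 2.527 in.
β₁ = 0.695, so c = a/β₁ = 2.527/0.695 = 3.636 in.
From the linear strain diagram with ε_cu = 0.003: ε_t = 0.003 (d − c)/c = 0.003 × (30.9 − 3.636)/3.636 = 0.0225.
Since ε_t ≥ 0.005, the section is tension-controlled.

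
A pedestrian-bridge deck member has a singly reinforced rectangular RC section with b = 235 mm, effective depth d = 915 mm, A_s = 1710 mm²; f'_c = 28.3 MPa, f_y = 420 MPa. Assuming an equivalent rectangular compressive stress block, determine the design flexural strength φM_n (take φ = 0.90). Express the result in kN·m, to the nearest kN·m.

T = A_s f_y = 1710 × 420 = 718200 N = 718.2 kN.
From C = T: a = T/(0.85 f'_c b) = 718200/(0.85 × 28.3 × 235) = 127.05 mm.
M_n = T(d − a/2) = 718.2 kN × (915 − 63.525) mm = 611.53 kN·m.
φM_n = 0.90 × 611.53 = 550.38 kN·m.

φM_n ≈ 550 kN·m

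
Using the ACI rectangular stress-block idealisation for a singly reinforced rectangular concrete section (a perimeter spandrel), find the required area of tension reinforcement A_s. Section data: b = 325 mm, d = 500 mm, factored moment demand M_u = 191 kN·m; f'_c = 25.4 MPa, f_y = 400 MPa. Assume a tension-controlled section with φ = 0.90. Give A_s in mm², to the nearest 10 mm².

A_s ≈ 1130 mm²

M_n = M_u/φ = 191/0.90 = 212.222 kN·m.
With M_n = 0.85 f'_c a b (d − a/2), solve the quadratic for a:
a = d − √(d² − 2M_n/(0.85 f'_c b)) = 500 − √(500² − 2 × 212.222×10⁶/(0.85 × 25.4 × 325)) = 64.67 mm.
A_s = 0.85 f'_c a b / f_y = 0.85 × 25.4 × 64.67 × 325 / 400 = 1134.4 mm².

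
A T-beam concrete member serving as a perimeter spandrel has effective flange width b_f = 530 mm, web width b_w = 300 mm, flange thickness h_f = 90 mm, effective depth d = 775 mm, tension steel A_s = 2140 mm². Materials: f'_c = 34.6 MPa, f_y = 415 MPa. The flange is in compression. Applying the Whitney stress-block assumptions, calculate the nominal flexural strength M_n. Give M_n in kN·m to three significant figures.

Tension: T = A_s f_y = 2140 × 415 = 888100 N.
Try a within the flange: a = T/(0.85 f'_c b_f) = 888100/(0.85 × 34.6 × 530) = 56.98 mm.
Since a = 56.98 ≤ h_f = 90 mm, the stress block lies entirely in the flange; analyse as a rectangular beam of width b_f.
M_n = T(d − a/2) = 888100 × (775 − 28.49) = 662.98 × 10⁶ N·mm.
M_n = 662.98 kN·m.

M_n ≈ 663 kN·m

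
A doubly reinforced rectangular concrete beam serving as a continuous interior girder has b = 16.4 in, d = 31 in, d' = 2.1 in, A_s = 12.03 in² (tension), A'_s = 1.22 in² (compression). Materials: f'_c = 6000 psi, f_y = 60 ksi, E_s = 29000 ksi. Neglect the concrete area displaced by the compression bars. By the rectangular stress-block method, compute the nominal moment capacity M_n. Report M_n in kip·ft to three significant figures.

M_n ≈ 1640 kip·ft

Assume both steels yield.
a = (A_s − A'_s) f_y/(0.85 f'_c b) = (12.03 − 1.22) × 60/(0.85 × 6 × 16.4) = 7.755 in.
c = a/β₁ = 7.755/0.75 = 10.340 in; ε'_s = 0.003(c − d')/c = 0.0024 ≥ ε_y = 0.0021, so the compression steel yields.
M_n = (A_s − A'_s) f_y (d − a/2) + A'_s f_y (d − d') = 648.6 × (31 − 3.8775) + 73.2 × (31 − 2.1) = 17591.7 + 2115.5 = 19707.2 kip·in = 19707.2/12 = 1642.27 kip·ft.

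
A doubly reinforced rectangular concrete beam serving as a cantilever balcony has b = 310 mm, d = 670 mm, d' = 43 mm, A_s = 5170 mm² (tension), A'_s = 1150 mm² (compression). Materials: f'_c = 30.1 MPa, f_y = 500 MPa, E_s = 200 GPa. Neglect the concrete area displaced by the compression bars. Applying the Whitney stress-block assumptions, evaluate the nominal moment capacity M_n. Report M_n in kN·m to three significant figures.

M_n ≈ 1450 kN·m

Assume both tension and compression steel yield.
Net tension couple steel: A_s − A'_s = 4020 mm².
a = (A_s − A'_s) f_y / (0.85 f'_c b) = 2010000/(0.85 × 30.1 × 310) = 253.42 mm.
c = a/β₁ = 253.42/0.835 = 303.50 mm; ε'_s = 0.003(c − d')/c = 0.0026 ≥ f_y/E_s = 0.0025, so compression steel does yield.
M_n = (A_s − A'_s) f_y (d − a/2) + A'_s f_y (d − d') = [2010000 × (670 − 126.71) + 575000 × (670 − 43)] × 10⁻⁶ = 1092.01 + 360.53 = 1452.54 kN·m.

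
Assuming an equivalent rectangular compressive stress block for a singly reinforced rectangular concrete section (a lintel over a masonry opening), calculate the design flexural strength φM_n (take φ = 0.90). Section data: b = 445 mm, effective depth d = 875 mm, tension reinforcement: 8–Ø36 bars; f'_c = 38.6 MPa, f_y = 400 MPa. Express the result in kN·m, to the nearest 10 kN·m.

φM_n ≈ 2240 kN·m

A_s = 8 × 1018 = 8144 mm².
T = A_s f_y = 8144 × 400 = 3257600 N = 3257.6 kN.
From C = T: a = T/(0.85 f'_c b) = 3257600/(0.85 × 38.6 × 445) = 223.12 mm.
M_n = T(d − a/2) = 3257.6 kN × (875 − 111.56) mm = 2486.98 kN·m.
φM_n = 0.90 × 2486.98 = 2238.28 kN·m.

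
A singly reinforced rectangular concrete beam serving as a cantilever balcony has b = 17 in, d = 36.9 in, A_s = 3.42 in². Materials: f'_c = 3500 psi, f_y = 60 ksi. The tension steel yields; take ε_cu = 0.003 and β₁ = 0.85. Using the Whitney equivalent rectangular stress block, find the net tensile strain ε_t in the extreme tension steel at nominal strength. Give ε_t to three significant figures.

ε_t ≈ 0.0202

a = A_s f_y/(0.85 f'_c b) = 4.057 in.
β₁ = 0.85, so c = a/β₁ = 4.057/0.85 = 4.773 in.
From the linear strain diagram with ε_cu = 0.003: ε_t = 0.003 (d − c)/c = 0.003 × (36.9 − 4.773)/4.773 = 0.0202.
Since ε_t ≥ 0.005, the section is tension-controlled.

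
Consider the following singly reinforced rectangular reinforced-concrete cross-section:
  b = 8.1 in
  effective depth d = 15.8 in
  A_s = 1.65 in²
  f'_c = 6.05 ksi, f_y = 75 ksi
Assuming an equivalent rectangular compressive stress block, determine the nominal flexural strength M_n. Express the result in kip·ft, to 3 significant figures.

T = A_s f_y = 1.65 × 75 = 123.75 kips.
a = T/(0.85 f'_c b) = 123.75/(0.85 × 6.05 × 8.1) = 2.971 in.
M_n = T(d − a/2) = 123.75 × (15.8 − 1.4855) = 1771.4 kip·in = 1771.4/12 = 147.62 kip·ft.

M_n ≈ 148 kip·ft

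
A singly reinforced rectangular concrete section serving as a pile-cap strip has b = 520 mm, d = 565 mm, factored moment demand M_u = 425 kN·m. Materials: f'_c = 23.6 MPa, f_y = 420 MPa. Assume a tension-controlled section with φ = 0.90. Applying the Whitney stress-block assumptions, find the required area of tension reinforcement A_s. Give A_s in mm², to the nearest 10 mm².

M_n = M_u/φ = 425/0.90 = 472.222 kN·m.
With M_n = 0.85 f'_c a b (d − a/2), solve the quadratic for a:
a = d − √(d² − 2M_n/(0.85 f'_c b)) = 565 − √(565² − 2 × 472.222×10⁶/(0.85 × 23.6 × 520)) = 86.79 mm.
A_s = 0.85 f'_c a b / f_y = 0.85 × 23.6 × 86.79 × 520 / 420 = 2155.5 mm².

A_s ≈ 2160 mm²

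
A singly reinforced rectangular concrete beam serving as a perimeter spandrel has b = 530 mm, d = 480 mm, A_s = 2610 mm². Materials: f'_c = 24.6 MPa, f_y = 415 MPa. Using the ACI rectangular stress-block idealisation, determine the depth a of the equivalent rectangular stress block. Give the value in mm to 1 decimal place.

a ≈ 97.7 mm

T = A_s f_y = 2610 × 415 = 1083150 N = 1083.15 kN.
Setting C = 0.85 f'_c a b equal to T: a = 1083150/(0.85 × 24.6 × 530) = 97.7 mm.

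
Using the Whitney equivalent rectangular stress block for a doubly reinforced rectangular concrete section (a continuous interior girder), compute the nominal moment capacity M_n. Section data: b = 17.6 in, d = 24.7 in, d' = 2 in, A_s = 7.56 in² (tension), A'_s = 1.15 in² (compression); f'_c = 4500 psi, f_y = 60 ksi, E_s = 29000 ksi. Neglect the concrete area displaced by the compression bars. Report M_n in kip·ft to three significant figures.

M_n ≈ 831 kip·ft

Assume both steels yield.
a = (A_s − A'_s) f_y/(0.85 f'_c b) = (7.56 − 1.15) × 60/(0.85 × 4.5 × 17.6) = 5.713 in.
c = a/β₁ = 5.713/0.825 = 6.925 in; ε'_s = 0.003(c − d')/c = 0.0021 ≥ ε_y = 0.0021, so the compression steel yields.
M_n = (A_s − A'_s) f_y (d − a/2) + A'_s f_y (d − d') = 384.6 × (24.7 − 2.8565) + 69 × (24.7 − 2) = 8401.0 + 1566.3 = 9967.3 kip·in = 9967.3/12 = 830.61 kip·ft.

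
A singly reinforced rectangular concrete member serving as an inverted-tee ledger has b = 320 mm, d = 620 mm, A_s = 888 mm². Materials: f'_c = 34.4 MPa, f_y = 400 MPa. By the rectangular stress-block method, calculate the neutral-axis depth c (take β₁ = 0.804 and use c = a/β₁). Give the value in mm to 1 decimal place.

c ≈ 47.2 mm

T = A_s f_y = 888 × 400 = 355200 N = 355.2 kN.
Setting C = 0.85 f'_c a b equal to T: a = 355200/(0.85 × 34.4 × 320) = 37.962 mm.
With β₁ = 0.804, c = a/β₁ = 37.962/0.804 = 47.2 mm.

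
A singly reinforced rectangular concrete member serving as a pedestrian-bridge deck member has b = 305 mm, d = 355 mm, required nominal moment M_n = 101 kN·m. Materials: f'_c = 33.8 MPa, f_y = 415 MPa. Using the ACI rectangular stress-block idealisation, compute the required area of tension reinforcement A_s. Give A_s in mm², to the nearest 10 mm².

With M_n = 0.85 f'_c a b (d − a/2), solve the quadratic for a:
a = d − √(d² − 2M_n/(0.85 f'_c b)) = 355 − √(355² − 2 × 101×10⁶/(0.85 × 33.8 × 305)) = 34.11 mm.
A_s = 0.85 f'_c a b / f_y = 0.85 × 33.8 × 34.11 × 305 / 415 = 720.2 mm².

A_s ≈ 720 mm²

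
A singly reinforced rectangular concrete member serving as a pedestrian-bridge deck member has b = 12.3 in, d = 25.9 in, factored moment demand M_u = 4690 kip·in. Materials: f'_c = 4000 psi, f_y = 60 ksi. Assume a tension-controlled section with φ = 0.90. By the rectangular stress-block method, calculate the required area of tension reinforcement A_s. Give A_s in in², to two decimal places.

A_s ≈ 3.74 in²

M_n = M_u/φ = 4690/0.90 = 5211.11 kip·in.
From M_n = 0.85 f'_c a b (d − a/2):
a = d − √(d² − 2M_n/(0.85 f'_c b)) = 25.9 − √(25.9² − 2 × 5211.11/(0.85 × 4 × 12.3)) = 5.367 in.
A_s = 0.85 f'_c a b / f_y = 0.85 × 4 × 5.367 × 12.3 / 60 = 3.741 in².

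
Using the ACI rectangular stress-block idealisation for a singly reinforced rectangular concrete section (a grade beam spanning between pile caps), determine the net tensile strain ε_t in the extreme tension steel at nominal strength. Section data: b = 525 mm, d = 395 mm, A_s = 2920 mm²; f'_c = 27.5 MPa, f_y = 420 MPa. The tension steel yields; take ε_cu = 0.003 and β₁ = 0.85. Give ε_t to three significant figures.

ε_t ≈ 0.00708

a = A_s f_y/(0.85 f'_c b) = 99.94 mm.
β₁ = 0.85, so c = a/β₁ = 99.94/0.85 = 117.58 mm.
From the linear strain diagram with ε_cu = 0.003: ε_t = 0.003 (d − c)/c = 0.003 × (395 − 117.58)/117.58 = 0.00708.
Since ε_t ≥ 0.005, the section is tension-controlled.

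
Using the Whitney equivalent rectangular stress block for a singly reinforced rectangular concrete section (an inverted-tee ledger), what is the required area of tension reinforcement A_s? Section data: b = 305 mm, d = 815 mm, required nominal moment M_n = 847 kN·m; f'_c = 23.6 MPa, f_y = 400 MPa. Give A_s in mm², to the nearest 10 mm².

With M_n = 0.85 f'_c a b (d − a/2), solve the quadratic for a:
a = d − √(d² − 2M_n/(0.85 f'_c b)) = 815 − √(815² − 2 × 847×10⁶/(0.85 × 23.6 × 305)) = 192.62 mm.
A_s = 0.85 f'_c a b / f_y = 0.85 × 23.6 × 192.62 × 305 / 400 = 2946.3 mm².

A_s ≈ 2950 mm²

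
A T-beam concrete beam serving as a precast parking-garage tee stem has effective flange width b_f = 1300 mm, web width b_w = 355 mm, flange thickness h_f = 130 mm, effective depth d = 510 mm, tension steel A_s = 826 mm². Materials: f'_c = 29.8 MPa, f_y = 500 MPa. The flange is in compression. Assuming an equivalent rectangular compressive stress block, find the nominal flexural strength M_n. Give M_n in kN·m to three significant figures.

M_n ≈ 208 kN·m

Tension: T = A_s f_y = 826 × 500 = 413000 N.
Try a within the flange: a = T/(0.85 f'_c b_f) = 413000/(0.85 × 29.8 × 1300) = 12.54 mm.
Since a = 12.54 ≤ h_f = 130 mm, the stress block lies entirely in the flange; analyse as a rectangular beam of width b_f.
M_n = T(d − a/2) = 413000 × (510 − 6.27) = 208.04 × 10⁶ N·mm.
M_n = 208.04 kN·m.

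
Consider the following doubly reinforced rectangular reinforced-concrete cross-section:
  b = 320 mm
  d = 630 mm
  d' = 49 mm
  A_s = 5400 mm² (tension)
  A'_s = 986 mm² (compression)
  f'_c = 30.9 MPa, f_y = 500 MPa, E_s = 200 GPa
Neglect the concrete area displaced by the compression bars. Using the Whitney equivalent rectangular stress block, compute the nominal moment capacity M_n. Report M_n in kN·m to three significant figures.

Assume both tension and compression steel yield.
Net tension couple steel: A_s − A'_s = 4414 mm².
a = (A_s − A'_s) f_y / (0.85 f'_c b) = 2207000/(0.85 × 30.9 × 320) = 262.59 mm.
c = a/β₁ = 262.59/0.829 = 316.76 mm; ε'_s = 0.003(c − d')/c = 0.0025 ≥ f_y/E_s = 0.0025, so compression steel does yield.
M_n = (A_s − A'_s) f_y (d − a/2) + A'_s f_y (d − d') = [2207000 × (630 − 131.295) + 493000 × (630 − 49)] × 10⁻⁶ = 1100.64 + 286.43 = 1387.07 kN·m.

M_n ≈ 1390 kN·m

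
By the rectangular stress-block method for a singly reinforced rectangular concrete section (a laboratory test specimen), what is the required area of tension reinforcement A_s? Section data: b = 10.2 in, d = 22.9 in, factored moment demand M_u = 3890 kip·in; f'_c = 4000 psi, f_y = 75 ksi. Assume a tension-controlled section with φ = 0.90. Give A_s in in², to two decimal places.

A_s ≈ 2.92 in²

M_n = M_u/φ = 3890/0.90 = 4322.22 kip·in.
From M_n = 0.85 f'_c a b (d − a/2):
a = d − √(d² − 2M_n/(0.85 f'_c b)) = 22.9 − √(22.9² − 2 × 4322.22/(0.85 × 4 × 10.2)) = 6.312 in.
A_s = 0.85 f'_c a b / f_y = 0.85 × 4 × 6.312 × 10.2 / 75 = 2.919 in².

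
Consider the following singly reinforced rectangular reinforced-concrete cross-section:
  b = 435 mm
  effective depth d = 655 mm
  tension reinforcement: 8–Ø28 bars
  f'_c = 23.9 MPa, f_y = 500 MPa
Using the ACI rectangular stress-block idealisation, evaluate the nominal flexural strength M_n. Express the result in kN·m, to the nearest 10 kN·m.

A_s = 8 × 616 = 4928 mm².
T = A_s f_y = 4928 × 500 = 2464000 N = 2464 kN.
From C = T: a = T/(0.85 f'_c b) = 2464000/(0.85 × 23.9 × 435) = 278.83 mm.
M_n = T(d − a/2) = 2464 kN × (655 − 139.415) mm = 1270.40 kN·m.

M_n ≈ 1270 kN·m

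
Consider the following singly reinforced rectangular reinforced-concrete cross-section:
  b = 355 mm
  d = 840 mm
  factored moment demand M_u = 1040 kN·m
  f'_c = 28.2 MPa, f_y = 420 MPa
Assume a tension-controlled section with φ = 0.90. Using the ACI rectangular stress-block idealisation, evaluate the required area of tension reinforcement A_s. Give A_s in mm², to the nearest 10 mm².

M_n = M_u/φ = 1040/0.90 = 1155.56 kN·m.
With M_n = 0.85 f'_c a b (d − a/2), solve the quadratic for a:
a = d − √(d² − 2M_n/(0.85 f'_c b)) = 840 − √(840² − 2 × 1155.56×10⁶/(0.85 × 28.2 × 355)) = 181.21 mm.
A_s = 0.85 f'_c a b / f_y = 0.85 × 28.2 × 181.21 × 355 / 420 = 3671.4 mm².

A_s ≈ 3670 mm²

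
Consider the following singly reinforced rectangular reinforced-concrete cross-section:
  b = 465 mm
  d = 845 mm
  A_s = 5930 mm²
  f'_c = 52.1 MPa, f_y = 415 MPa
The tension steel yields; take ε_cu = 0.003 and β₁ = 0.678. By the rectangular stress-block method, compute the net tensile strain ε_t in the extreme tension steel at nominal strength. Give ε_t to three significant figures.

a = A_s f_y/(0.85 f'_c b) = 119.51 mm.
β₁ = 0.678, so c = a/β₁ = 119.51/0.678 = 176.27 mm.
From the linear strain diagram with ε_cu = 0.003: ε_t = 0.003 (d − c)/c = 0.003 × (845 − 176.27)/176.27 = 0.0114.
Since ε_t ≥ 0.005, the section is tension-controlled.

ε_t ≈ 0.0114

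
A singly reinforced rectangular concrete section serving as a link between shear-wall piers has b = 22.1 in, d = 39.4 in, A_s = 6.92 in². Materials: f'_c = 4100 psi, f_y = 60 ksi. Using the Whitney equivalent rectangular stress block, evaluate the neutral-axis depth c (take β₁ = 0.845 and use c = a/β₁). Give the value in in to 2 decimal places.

c ≈ 6.38 in

T = A_s f_y = 6.92 × 60 = 415.2 kips.
a = T/(0.85 f'_c b) = 415.2/(0.85 × 4.1 × 22.1) = 5.3909 in.
With β₁ = 0.845, c = a/β₁ = 5.3909/0.845 = 6.38 in.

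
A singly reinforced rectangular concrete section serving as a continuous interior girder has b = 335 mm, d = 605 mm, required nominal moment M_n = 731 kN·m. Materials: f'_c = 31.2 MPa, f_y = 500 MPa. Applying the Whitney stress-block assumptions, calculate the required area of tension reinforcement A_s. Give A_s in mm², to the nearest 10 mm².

A_s ≈ 2770 mm²

With M_n = 0.85 f'_c a b (d − a/2), solve the quadratic for a:
a = d − √(d² − 2M_n/(0.85 f'_c b)) = 605 − √(605² − 2 × 731×10⁶/(0.85 × 31.2 × 335)) = 156.15 mm.
A_s = 0.85 f'_c a b / f_y = 0.85 × 31.2 × 156.15 × 335 / 500 = 2774.5 mm².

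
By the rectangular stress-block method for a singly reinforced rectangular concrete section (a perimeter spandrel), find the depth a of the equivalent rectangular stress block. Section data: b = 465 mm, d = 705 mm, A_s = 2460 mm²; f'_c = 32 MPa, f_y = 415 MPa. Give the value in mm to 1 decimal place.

T = A_s f_y = 2460 × 415 = 1020900 N = 1020.9 kN.
Setting C = 0.85 f'_c a b equal to T: a = 1020900/(0.85 × 32 × 465) = 80.7 mm.

a ≈ 80.7 mm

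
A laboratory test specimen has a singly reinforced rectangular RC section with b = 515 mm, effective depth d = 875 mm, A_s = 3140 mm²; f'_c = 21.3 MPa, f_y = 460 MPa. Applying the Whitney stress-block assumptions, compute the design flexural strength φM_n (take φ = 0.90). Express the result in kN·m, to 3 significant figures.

T = A_s f_y = 3140 × 460 = 1444400 N = 1444.4 kN.
From C = T: a = T/(0.85 f'_c b) = 1444400/(0.85 × 21.3 × 515) = 154.91 mm.
M_n = T(d − a/2) = 1444.4 kN × (875 − 77.455) mm = 1151.97 kN·m.
φM_n = 0.90 × 1151.97 = 1036.77 kN·m.

φM_n ≈ 1040 kN·m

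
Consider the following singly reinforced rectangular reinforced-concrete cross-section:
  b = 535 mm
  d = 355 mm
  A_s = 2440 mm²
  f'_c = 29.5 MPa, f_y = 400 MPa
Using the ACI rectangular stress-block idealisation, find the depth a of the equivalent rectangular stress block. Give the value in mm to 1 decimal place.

a ≈ 72.8 mm

T = A_s f_y = 2440 × 400 = 976000 N = 976 kN.
Setting C = 0.85 f'_c a b equal to T: a = 976000/(0.85 × 29.5 × 535) = 72.8 mm.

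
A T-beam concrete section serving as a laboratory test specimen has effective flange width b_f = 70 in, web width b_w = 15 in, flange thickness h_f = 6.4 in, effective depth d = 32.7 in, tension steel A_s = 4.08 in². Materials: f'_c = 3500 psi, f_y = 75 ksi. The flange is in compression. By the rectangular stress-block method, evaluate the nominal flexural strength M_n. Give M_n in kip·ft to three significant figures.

M_n ≈ 815 kip·ft

Tension: T = A_s f_y = 4.08 × 75 = 306 kips.
Try a within the flange: a = T/(0.85 f'_c b_f) = 306/(0.85 × 3.5 × 70) = 1.469 in.
Since a = 1.469 ≤ h_f = 6.4 in, the stress block lies entirely in the flange; analyse as a rectangular beam of width b_f.
M_n = T(d − a/2) = 306 × (32.7 − 0.7345) = 9781.4 kip·in.
M_n = 9781.4/12 = 815.12 kip·ft.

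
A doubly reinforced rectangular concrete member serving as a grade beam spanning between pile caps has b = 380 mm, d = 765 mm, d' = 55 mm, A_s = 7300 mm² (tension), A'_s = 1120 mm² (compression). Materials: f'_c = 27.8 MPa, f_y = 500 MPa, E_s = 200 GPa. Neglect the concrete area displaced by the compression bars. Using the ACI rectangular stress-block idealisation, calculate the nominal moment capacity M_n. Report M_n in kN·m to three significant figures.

Assume both tension and compression steel yield.
Net tension couple steel: A_s − A'_s = 6180 mm².
a = (A_s − A'_s) f_y / (0.85 f'_c b) = 3090000/(0.85 × 27.8 × 380) = 344.12 mm.
c = a/β₁ = 344.12/0.85 = 404.85 mm; ε'_s = 0.003(c − d')/c = 0.0026 ≥ f_y/E_s = 0.0025, so compression steel does yield.
M_n = (A_s − A'_s) f_y (d − a/2) + A'_s f_y (d − d') = [3090000 × (765 − 172.06) + 560000 × (765 − 55)] × 10⁻⁶ = 1832.18 + 397.60 = 2229.78 kN·m.

M_n ≈ 2230 kN·m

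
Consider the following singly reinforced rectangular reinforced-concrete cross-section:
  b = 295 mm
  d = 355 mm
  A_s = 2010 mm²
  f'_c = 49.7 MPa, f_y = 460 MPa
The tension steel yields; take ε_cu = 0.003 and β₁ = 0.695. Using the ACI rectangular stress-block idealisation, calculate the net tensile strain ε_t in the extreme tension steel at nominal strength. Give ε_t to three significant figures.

ε_t ≈ 0.00698

a = A_s f_y/(0.85 f'_c b) = 74.19 mm.
β₁ = 0.695, so c = a/β₁ = 74.19/0.695 = 106.75 mm.
From the linear strain diagram with ε_cu = 0.003: ε_t = 0.003 (d − c)/c = 0.003 × (355 − 106.75)/106.75 = 0.00698.
Since ε_t ≥ 0.005, the section is tension-controlled.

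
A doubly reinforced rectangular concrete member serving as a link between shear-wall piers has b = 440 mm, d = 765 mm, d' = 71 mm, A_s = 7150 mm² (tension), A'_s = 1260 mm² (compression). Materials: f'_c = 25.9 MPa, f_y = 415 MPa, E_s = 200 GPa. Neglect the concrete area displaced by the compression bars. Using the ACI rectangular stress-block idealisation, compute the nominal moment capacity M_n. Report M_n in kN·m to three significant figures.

M_n ≈ 1920 kN·m

Assume both tension and compression steel yield.
Net tension couple steel: A_s − A'_s = 5890 mm².
a = (A_s − A'_s) f_y / (0.85 f'_c b) = 2444350/(0.85 × 25.9 × 440) = 252.34 mm.
c = a/β₁ = 252.34/0.85 = 296.87 mm; ε'_s = 0.003(c − d')/c = 0.0023 ≥ f_y/E_s = 0.0021, so compression steel does yield.
M_n = (A_s − A'_s) f_y (d − a/2) + A'_s f_y (d − d') = [2444350 × (765 − 126.17) + 522900 × (765 − 71)] × 10⁻⁶ = 1561.52 + 362.89 = 1924.41 kN·m.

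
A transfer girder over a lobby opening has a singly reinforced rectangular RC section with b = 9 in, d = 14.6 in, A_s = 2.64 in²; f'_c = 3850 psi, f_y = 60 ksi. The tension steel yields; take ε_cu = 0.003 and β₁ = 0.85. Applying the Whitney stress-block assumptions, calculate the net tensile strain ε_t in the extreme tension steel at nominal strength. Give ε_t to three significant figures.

a = A_s f_y/(0.85 f'_c b) = 5.378 in.
β₁ = 0.85, so c = a/β₁ = 5.378/0.85 = 6.327 in.
From the linear strain diagram with ε_cu = 0.003: ε_t = 0.003 (d − c)/c = 0.003 × (14.6 − 6.327)/6.327 = 0.00392.
ε_t < 0.004 — the section is over-reinforced for flexure under ACI limits.

ε_t ≈ 0.00392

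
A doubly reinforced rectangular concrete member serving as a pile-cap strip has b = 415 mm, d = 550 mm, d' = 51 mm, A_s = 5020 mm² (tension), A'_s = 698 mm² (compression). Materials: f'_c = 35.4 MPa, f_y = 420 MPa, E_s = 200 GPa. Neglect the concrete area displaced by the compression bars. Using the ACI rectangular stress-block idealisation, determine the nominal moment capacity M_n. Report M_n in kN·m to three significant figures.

M_n ≈ 1010 kN·m

Assume both tension and compression steel yield.
Net tension couple steel: A_s − A'_s = 4322 mm².
a = (A_s − A'_s) f_y / (0.85 f'_c b) = 1815240/(0.85 × 35.4 × 415) = 145.37 mm.
c = a/β₁ = 145.37/0.797 = 182.40 mm; ε'_s = 0.003(c − d')/c = 0.0022 ≥ f_y/E_s = 0.0021, so compression steel does yield.
M_n = (A_s − A'_s) f_y (d − a/2) + A'_s f_y (d − d') = [1815240 × (550 − 72.685) + 293160 × (550 − 51)] × 10⁻⁶ = 866.44 + 146.29 = 1012.73 kN·m.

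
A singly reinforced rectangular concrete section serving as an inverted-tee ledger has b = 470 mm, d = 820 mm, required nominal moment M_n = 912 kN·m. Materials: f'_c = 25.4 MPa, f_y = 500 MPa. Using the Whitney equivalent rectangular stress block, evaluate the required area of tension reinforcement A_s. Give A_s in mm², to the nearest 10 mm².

A_s ≈ 2400 mm²

With M_n = 0.85 f'_c a b (d − a/2), solve the quadratic for a:
a = d − √(d² − 2M_n/(0.85 f'_c b)) = 820 − √(820² − 2 × 912×10⁶/(0.85 × 25.4 × 470)) = 118.11 mm.
A_s = 0.85 f'_c a b / f_y = 0.85 × 25.4 × 118.11 × 470 / 500 = 2397.0 mm².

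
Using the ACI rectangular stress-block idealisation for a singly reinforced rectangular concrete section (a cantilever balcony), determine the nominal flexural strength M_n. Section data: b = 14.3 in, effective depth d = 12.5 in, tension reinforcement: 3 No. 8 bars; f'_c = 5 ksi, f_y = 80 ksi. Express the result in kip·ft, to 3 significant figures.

M_n ≈ 173 kip·ft

A_s = 3 × 0.79 = 2.37 in².
T = A_s f_y = 2.37 × 80 = 189.6 kips.
a = T/(0.85 f'_c b) = 189.6/(0.85 × 5 × 14.3) = 3.120 in.
M_n = T(d − a/2) = 189.6 × (12.5 − 1.56) = 2074.2 kip·in = 2074.2/12 = 172.85 kip·ft.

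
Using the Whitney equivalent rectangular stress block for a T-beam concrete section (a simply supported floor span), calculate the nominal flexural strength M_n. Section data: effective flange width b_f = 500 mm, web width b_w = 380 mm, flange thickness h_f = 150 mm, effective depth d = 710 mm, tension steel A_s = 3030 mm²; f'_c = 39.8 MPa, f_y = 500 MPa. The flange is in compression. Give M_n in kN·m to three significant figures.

Tension: T = A_s f_y = 3030 × 500 = 1515000 N.
Try a within the flange: a = T/(0.85 f'_c b_f) = 1515000/(0.85 × 39.8 × 500) = 89.57 mm.
Since a = 89.57 ≤ h_f = 150 mm, the stress block lies entirely in the flange; analyse as a rectangular beam of width b_f.
M_n = T(d − a/2) = 1515000 × (710 − 44.785) = 1007.80 × 10⁶ N·mm.
M_n = 1007.80 kN·m.

M_n ≈ 1010 kN·m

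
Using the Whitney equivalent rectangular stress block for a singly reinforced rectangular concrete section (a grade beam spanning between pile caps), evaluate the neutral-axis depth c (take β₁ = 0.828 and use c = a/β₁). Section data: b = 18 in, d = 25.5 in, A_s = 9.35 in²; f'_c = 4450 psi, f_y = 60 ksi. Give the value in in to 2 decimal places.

c ≈ 9.95 in

T = A_s f_y = 9.35 × 60 = 561 kips.
a = T/(0.85 f'_c b) = 561/(0.85 × 4.45 × 18) = 8.2397 in.
With β₁ = 0.828, c = a/β₁ = 8.2397/0.828 = 9.95 in.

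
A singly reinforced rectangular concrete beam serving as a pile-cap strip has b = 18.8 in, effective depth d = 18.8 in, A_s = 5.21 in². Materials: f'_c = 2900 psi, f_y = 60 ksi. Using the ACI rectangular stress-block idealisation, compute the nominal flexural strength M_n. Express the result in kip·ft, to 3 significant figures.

T = A_s f_y = 5.21 × 60 = 312.6 kips.
a = T/(0.85 f'_c b) = 312.6/(0.85 × 2.9 × 18.8) = 6.746 in.
M_n = T(d − a/2) = 312.6 × (18.8 − 3.373) = 4822.5 kip·in = 4822.5/12 = 401.88 kip·ft.

M_n ≈ 402 kip·ft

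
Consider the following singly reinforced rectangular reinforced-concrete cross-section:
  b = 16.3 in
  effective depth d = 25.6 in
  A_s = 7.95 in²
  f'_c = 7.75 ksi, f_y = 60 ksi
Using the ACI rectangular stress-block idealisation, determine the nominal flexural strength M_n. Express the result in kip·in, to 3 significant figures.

M_n ≈ 11200 kip·in

T = A_s f_y = 7.95 × 60 = 477 kips.
a = T/(0.85 f'_c b) = 477/(0.85 × 7.75 × 16.3) = 4.442 in.
M_n = T(d − a/2) = 477 × (25.6 − 2.221) = 11151.8 kip·in.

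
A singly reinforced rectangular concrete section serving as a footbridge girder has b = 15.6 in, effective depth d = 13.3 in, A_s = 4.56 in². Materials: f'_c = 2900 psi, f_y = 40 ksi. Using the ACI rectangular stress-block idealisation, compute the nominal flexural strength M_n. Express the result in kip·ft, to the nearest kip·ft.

M_n ≈ 166 kip·ft

T = A_s f_y = 4.56 × 40 = 182.4 kips.
a = T/(0.85 f'_c b) = 182.4/(0.85 × 2.9 × 15.6) = 4.743 in.
M_n = T(d − a/2) = 182.4 × (13.3 − 2.3715) = 1993.4 kip·in = 1993.4/12 = 166.12 kip·ft.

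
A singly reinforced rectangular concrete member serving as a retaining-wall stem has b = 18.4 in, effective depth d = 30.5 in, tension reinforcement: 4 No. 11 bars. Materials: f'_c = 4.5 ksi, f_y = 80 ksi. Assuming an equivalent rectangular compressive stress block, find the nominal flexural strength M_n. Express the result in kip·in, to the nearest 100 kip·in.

A_s = 4 × 1.56 = 6.24 in².
T = A_s f_y = 6.24 × 80 = 499.2 kips.
a = T/(0.85 f'_c b) = 499.2/(0.85 × 4.5 × 18.4) = 7.093 in.
M_n = T(d − a/2) = 499.2 × (30.5 − 3.5465) = 13455.2 kip·in.

M_n ≈ 13500 kip·in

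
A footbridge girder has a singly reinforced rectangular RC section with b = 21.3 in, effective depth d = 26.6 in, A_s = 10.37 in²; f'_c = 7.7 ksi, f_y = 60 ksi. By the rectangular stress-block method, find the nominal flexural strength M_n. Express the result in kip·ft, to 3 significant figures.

T = A_s f_y = 10.37 × 60 = 622.2 kips.
a = T/(0.85 f'_c b) = 622.2/(0.85 × 7.7 × 21.3) = 4.463 in.
M_n = T(d − a/2) = 622.2 × (26.6 − 2.2315) = 15162.1 kip·in = 15162.1/12 = 1263.51 kip·ft.

M_n ≈ 1260 kip·ft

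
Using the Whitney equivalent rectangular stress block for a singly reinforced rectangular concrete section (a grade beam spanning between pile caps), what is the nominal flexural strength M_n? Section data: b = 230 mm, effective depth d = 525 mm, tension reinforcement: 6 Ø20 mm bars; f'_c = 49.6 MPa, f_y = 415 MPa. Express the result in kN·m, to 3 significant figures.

A_s = 6 × 314 = 1884 mm².
T = A_s f_y = 1884 × 415 = 781860 N = 781.86 kN.
From C = T: a = T/(0.85 f'_c b) = 781860/(0.85 × 49.6 × 230) = 80.63 mm.
M_n = T(d − a/2) = 781.86 kN × (525 − 40.315) mm = 378.96 kN·m.

M_n ≈ 379 kN·m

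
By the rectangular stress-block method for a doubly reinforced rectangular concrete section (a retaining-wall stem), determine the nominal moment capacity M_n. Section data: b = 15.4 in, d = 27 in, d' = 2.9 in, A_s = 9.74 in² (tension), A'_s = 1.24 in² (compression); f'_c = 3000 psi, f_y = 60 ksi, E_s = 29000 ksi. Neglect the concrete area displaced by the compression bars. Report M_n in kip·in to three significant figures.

Assume both steels yield.
a = (A_s − A'_s) f_y/(0.85 f'_c b) = (9.74 − 1.24) × 60/(0.85 × 3 × 15.4) = 12.987 in.
c = a/β₁ = 12.987/0.85 = 15.279 in; ε'_s = 0.003(c − d')/c = 0.0024 ≥ ε_y = 0.0021, so the compression steel yields.
M_n = (A_s − A'_s) f_y (d − a/2) + A'_s f_y (d − d') = 510 × (27 − 6.4935) + 74.4 × (27 − 2.9) = 10458.3 + 1793.0 = 12251.3 kip·in.

M_n ≈ 12300 kip·in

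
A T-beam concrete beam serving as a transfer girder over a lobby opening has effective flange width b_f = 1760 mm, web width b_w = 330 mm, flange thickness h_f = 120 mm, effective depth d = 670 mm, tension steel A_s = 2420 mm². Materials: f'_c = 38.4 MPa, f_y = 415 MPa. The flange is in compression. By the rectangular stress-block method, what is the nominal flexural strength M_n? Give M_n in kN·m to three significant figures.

Tension: T = A_s f_y = 2420 × 415 = 1004300 N.
Try a within the flange: a = T/(0.85 f'_c b_f) = 1004300/(0.85 × 38.4 × 1760) = 17.48 mm.
Since a = 17.48 ≤ h_f = 120 mm, the stress block lies entirely in the flange; analyse as a rectangular beam of width b_f.
M_n = T(d − a/2) = 1004300 × (670 − 8.74) = 664.10 × 10⁶ N·mm.
M_n = 664.10 kN·m.

M_n ≈ 664 kN·m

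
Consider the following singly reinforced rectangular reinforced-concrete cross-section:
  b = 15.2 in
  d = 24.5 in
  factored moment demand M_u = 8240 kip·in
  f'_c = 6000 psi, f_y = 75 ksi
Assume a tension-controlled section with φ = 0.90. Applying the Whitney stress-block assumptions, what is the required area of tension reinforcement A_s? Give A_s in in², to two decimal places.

M_n = M_u/φ = 8240/0.90 = 9155.56 kip·in.
From M_n = 0.85 f'_c a b (d − a/2):
a = d − √(d² − 2M_n/(0.85 f'_c b)) = 24.5 − √(24.5² − 2 × 9155.56/(0.85 × 6 × 15.2)) = 5.420 in.
A_s = 0.85 f'_c a b / f_y = 0.85 × 6 × 5.420 × 15.2 / 75 = 5.602 in².

A_s ≈ 5.60 in²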